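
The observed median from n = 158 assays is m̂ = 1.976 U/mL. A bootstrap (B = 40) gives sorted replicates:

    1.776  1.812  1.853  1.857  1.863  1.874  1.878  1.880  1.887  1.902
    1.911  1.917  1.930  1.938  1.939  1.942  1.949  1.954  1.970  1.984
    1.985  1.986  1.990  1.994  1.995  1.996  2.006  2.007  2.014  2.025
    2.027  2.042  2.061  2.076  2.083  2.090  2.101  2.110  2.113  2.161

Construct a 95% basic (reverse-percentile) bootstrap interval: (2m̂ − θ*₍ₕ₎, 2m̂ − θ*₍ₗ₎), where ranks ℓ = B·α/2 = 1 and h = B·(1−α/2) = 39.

(1.839, 2.176)

Percentile endpoints at ranks 1 and 39: θ*₍1₎ = 1.776, θ*₍39₎ = 2.113.
Basic interval reflects these around m̂:
  lower = 2 × 1.976 − 2.113 = 1.839
  upper = 2 × 1.976 − 1.776 = 2.176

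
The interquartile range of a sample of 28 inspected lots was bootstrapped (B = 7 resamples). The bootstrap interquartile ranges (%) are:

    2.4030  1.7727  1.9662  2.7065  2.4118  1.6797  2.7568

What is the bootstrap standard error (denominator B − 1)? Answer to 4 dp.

Bootstrap SE is the standard deviation of the 7 replicate interquartile ranges.
Mean of replicates: (2.4030 + 1.7727 + 1.9662 + 2.7065 + 2.4118 + 1.6797 + 2.7568) / 7 = 15.69670 / 7 = 2.24239
Sum of squared deviations: (+0.16061)² + (−0.46969)² + (−0.27619)² + (+0.46411)² + (+0.16941)² + (−0.56269)² + (+0.51441)² = 1.14802
Variance = 1.14802 / 6 = 0.19134
SE* = √0.19134

SE* = 0.4374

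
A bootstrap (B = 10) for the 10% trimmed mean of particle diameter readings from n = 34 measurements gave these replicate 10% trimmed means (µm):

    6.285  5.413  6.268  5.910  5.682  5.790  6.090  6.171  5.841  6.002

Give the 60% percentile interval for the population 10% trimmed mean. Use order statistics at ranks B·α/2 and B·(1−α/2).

(5.682, 6.171)

Sorted replicates: 5.413, 5.682, 5.790, 5.841, 5.910, 6.002, 6.090, 6.171, 6.268, 6.285
α = 0.40; lower rank = 10 × 0.200 = 2; upper rank = 10 × 0.800 = 8.
The 2nd smallest replicate is 5.682; the 8th is 6.171.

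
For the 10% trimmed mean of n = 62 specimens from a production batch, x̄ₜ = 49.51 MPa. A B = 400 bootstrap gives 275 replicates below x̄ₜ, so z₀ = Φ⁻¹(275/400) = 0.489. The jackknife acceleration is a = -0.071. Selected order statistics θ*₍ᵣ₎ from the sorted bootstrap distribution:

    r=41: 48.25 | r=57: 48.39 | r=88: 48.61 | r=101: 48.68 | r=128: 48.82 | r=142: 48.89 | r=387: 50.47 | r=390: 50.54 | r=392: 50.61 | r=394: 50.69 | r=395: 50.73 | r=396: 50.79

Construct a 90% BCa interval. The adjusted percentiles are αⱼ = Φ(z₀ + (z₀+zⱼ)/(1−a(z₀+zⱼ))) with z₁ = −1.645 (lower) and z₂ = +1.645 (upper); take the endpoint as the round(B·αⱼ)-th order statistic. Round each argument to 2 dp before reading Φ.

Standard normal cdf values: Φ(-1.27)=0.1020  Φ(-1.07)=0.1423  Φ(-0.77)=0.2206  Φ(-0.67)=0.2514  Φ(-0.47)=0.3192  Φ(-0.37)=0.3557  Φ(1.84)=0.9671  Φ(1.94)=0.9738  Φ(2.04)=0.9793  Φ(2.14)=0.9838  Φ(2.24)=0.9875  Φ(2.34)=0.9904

Lower: z₀ + z₁ = 0.489 + (-1.645) = -1.156; 1 − a(z₀+z₁) = 1 − (-0.071)(-1.156) = 0.9179; argument = 0.489 + (-1.156)/0.9179 = -0.7704 → -0.77.
α₁ = Φ(-0.77) = 0.2206; rank = round(400 × 0.2206) = 88; θ*₍88₎ = 48.61.
Upper: z₀ + z₂ = 2.134; 1 − a(z₀+z₂) = 1.1515; argument = 2.3422 → 2.34; α₂ = 0.9904; rank = 396; θ*₍396₎ = 50.79.

(48.61, 50.79)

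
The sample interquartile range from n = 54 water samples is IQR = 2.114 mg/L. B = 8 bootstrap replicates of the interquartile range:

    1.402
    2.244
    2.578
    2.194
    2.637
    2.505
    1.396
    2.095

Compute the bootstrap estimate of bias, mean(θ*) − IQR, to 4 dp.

bias = +0.0174

mean(θ*) = (1.402 + 2.244 + 2.578 + 2.194 + 2.637 + 2.505 + 1.396 + 2.095) / 8 = 2.13137
bias = 2.13137 − 2.114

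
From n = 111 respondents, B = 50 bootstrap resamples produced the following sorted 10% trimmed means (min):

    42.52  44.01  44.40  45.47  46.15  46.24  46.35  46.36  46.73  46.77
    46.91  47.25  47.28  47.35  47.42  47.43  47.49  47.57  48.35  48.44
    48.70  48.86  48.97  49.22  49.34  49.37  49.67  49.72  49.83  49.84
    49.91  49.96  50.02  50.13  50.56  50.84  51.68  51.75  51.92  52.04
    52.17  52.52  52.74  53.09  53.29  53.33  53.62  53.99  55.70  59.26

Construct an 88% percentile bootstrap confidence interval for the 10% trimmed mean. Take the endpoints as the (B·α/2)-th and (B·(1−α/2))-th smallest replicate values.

α = 0.12; lower rank = 50 × 0.060 = 3; upper rank = 50 × 0.940 = 47.
The 3rd smallest replicate is 44.40; the 47th is 53.62.

(44.40, 53.62)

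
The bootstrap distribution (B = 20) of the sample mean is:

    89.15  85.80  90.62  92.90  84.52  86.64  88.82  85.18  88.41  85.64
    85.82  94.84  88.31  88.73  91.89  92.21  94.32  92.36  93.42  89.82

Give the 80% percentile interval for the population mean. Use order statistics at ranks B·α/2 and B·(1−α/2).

Sorted replicates: 84.52, 85.18, 85.64, 85.80, 85.82, 86.64, 88.31, 88.41, 88.73, 88.82, 89.15, 89.82, 90.62, 91.89, 92.21, 92.36, 92.90, 93.42, 94.32, 94.84
α = 0.20; lower rank = 20 × 0.100 = 2; upper rank = 20 × 0.900 = 18.
The 2nd smallest replicate is 85.18; the 18th is 93.42.

(85.18, 93.42)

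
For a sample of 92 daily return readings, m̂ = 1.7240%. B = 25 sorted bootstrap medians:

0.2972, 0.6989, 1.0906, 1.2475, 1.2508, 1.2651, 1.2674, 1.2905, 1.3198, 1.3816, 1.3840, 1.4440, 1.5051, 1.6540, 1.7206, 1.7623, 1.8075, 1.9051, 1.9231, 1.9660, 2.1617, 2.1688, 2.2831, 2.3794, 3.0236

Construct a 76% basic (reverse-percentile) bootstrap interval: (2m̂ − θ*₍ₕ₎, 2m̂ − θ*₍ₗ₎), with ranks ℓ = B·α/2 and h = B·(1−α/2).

Percentile endpoints at ranks 3 and 22: θ*₍3₎ = 1.0906, θ*₍22₎ = 2.1688.
Basic interval reflects these around m̂:
  lower = 2 × 1.7240 − 2.1688 = 1.2792
  upper = 2 × 1.7240 − 1.0906 = 2.3574

(1.2792, 2.3574)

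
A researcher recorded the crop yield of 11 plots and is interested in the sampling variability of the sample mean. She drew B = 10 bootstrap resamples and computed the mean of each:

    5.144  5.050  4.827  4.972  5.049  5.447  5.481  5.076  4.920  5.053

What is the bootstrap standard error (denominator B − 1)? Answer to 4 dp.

Bootstrap SE is the standard deviation of the 10 replicate means.
Mean of replicates: (5.144 + 5.050 + 4.827 + 4.972 + 5.049 + 5.447 + 5.481 + 5.076 + 4.920 + 5.053) / 10 = 51.01900 / 10 = 5.10190
Sum of squared deviations: (+0.04210)² + (−0.05190)² + (−0.27490)² + (−0.12990)² + (−0.05290)² + (+0.34510)² + (+0.37910)² + (−0.02590)² + (−0.18190)² + (−0.04890)² = 0.39867
Variance = 0.39867 / 9 = 0.04430
SE* = √0.04430

SE* = 0.2105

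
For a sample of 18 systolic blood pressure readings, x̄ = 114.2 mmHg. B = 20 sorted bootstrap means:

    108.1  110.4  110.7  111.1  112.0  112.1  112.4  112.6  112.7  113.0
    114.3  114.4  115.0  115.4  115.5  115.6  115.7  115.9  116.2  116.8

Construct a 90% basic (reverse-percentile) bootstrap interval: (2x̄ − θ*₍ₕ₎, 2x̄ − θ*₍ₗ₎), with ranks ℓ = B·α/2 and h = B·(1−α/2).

(112.2, 120.3)

Percentile endpoints at ranks 1 and 19: θ*₍1₎ = 108.1, θ*₍19₎ = 116.2.
Basic interval reflects these around x̄:
  lower = 2 × 114.2 − 116.2 = 112.2
  upper = 2 × 114.2 − 108.1 = 120.3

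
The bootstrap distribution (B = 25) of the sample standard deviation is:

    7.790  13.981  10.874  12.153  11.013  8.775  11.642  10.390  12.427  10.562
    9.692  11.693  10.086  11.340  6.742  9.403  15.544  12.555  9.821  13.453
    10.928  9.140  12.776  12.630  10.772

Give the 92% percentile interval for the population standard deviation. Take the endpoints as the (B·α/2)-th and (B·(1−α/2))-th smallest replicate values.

(6.742, 13.981)

Sorted replicates: 6.742, 7.790, 8.775, 9.140, 9.403, 9.692, 9.821, 10.086, 10.390, 10.562, 10.772, 10.874, 10.928, 11.013, 11.340, 11.642, 11.693, 12.153, 12.427, 12.555, 12.630, 12.776, 13.453, 13.981, 15.544
α = 0.08; lower rank = 25 × 0.040 = 1; upper rank = 25 × 0.960 = 24.
The 1st smallest replicate is 6.742; the 24th is 13.981.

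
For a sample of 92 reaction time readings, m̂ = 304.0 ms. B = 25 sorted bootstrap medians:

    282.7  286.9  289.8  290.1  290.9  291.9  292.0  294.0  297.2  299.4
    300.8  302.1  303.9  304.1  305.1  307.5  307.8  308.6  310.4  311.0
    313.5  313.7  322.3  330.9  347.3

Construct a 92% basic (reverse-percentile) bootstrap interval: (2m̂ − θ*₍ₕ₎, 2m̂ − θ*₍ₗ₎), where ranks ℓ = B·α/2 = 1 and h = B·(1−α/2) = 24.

(277.1, 325.3)

Percentile endpoints at ranks 1 and 24: θ*₍1₎ = 282.7, θ*₍24₎ = 330.9.
Basic interval reflects these around m̂:
  lower = 2 × 304.0 − 330.9 = 277.1
  upper = 2 × 304.0 − 282.7 = 325.3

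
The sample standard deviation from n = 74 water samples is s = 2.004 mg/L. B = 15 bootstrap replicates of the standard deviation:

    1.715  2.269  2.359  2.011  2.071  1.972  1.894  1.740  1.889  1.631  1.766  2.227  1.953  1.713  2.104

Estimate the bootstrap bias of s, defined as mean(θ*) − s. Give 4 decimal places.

bias = −0.0497

mean(θ*) = (1.715 + 2.269 + 2.359 + 2.011 + 2.071 + 1.972 + 1.894 + 1.740 + 1.889 + 1.631 + 1.766 + 2.227 + 1.953 + 1.713 + 2.104) / 15 = 1.95427
bias = 1.95427 − 2.004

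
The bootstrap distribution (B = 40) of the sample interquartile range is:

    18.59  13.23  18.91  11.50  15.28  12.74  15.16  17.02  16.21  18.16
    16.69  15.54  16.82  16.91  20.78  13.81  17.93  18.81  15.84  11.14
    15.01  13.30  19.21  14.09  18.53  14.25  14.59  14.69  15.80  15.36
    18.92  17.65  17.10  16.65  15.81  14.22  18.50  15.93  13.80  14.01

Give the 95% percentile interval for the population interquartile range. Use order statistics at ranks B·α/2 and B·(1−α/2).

Sorted replicates: 11.14, 11.50, 12.74, 13.23, 13.30, 13.80, 13.81, 14.01, 14.09, 14.22, 14.25, 14.59, 14.69, 15.01, 15.16, 15.28, 15.36, 15.54, 15.80, 15.81, 15.84, 15.93, 16.21, 16.65, 16.69, 16.82, 16.91, 17.02, 17.10, 17.65, 17.93, 18.16, 18.50, 18.53, 18.59, 18.81, 18.91, 18.92, 19.21, 20.78
α = 0.05; lower rank = 40 × 0.025 = 1; upper rank = 40 × 0.975 = 39.
The 1st smallest replicate is 11.14; the 39th is 19.21.

(11.14, 19.21)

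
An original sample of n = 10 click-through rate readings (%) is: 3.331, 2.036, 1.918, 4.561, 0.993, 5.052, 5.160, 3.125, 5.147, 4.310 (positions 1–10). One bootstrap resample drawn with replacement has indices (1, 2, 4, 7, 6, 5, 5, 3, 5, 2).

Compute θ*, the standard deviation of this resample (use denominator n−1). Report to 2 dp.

θ* = 1.69

Resample values: 3.331, 2.036, 4.561, 5.160, 5.052, 0.993, 0.993, 1.918, 0.993, 2.036.
Mean = 2.7073; sum of squared deviations = 25.6793
s² = 25.6793 / 9 = 2.8533
s = √2.8533 = 1.69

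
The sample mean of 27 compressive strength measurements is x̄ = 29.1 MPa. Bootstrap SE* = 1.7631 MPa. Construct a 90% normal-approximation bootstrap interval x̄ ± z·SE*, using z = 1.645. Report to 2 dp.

Margin = 1.645 × 1.7631 = 2.900
Interval: 29.1 ± 2.900

(26.20, 32.00)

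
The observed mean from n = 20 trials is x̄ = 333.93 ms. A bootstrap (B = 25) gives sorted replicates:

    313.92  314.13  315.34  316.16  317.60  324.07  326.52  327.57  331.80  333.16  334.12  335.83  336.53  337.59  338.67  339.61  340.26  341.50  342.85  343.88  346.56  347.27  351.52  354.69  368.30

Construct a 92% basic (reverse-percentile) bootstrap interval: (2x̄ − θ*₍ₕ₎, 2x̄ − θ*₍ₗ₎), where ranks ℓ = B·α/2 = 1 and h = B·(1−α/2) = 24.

Percentile endpoints at ranks 1 and 24: θ*₍1₎ = 313.92, θ*₍24₎ = 354.69.
Basic interval reflects these around x̄:
  lower = 2 × 333.93 − 354.69 = 313.17
  upper = 2 × 333.93 − 313.92 = 353.94

(313.17, 353.94)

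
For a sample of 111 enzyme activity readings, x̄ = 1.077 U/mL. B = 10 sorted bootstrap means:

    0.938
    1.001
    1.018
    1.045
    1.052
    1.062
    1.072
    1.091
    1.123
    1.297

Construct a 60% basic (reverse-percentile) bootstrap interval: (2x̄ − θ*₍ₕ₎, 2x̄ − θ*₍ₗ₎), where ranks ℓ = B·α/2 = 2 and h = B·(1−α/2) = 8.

Percentile endpoints at ranks 2 and 8: θ*₍2₎ = 1.001, θ*₍8₎ = 1.091.
Basic interval reflects these around x̄:
  lower = 2 × 1.077 − 1.091 = 1.063
  upper = 2 × 1.077 − 1.001 = 1.153

(1.063, 1.153)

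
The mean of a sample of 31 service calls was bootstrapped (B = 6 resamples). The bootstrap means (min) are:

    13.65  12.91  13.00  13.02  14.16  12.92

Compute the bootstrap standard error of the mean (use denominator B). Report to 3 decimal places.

SE* = 0.470

Bootstrap SE is the standard deviation of the 6 replicate means.
Mean of replicates: (13.65 + 12.91 + 13.00 + 13.02 + 14.16 + 12.92) / 6 = 79.6600 / 6 = 13.2767
Sum of squared deviations: (+0.3733)² + (−0.3667)² + (−0.2767)² + (−0.2567)² + (+0.8833)² + (−0.3567)² = 1.3237
Variance = 1.3237 / 6 = 0.2206
SE* = √0.2206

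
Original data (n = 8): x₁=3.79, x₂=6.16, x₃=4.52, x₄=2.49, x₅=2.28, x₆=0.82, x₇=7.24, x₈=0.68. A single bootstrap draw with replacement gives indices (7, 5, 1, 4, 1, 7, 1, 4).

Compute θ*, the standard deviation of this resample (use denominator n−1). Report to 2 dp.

Resample values: 7.24, 2.28, 3.79, 2.49, 3.79, 7.24, 3.79, 2.49.
Mean = 4.1387; sum of squared deviations = 28.4921
s² = 28.4921 / 7 = 4.0703
s = √4.0703 = 2.02

θ* = 2.02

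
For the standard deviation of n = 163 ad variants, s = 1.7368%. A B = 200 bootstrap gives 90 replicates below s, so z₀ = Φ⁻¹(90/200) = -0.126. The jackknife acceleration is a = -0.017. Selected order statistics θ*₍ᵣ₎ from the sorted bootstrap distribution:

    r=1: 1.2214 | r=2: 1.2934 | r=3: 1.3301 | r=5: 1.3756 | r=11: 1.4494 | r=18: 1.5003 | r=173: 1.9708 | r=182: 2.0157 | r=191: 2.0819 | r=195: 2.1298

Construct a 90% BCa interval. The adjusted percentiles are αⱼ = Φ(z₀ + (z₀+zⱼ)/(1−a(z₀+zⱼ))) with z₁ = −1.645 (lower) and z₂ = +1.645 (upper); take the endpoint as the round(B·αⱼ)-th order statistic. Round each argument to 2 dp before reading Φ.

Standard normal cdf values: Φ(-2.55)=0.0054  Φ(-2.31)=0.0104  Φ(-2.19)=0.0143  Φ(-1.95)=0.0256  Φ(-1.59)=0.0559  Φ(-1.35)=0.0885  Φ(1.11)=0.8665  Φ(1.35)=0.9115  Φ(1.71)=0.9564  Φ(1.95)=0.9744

(1.3756, 2.0157)

Lower: z₀ + z₁ = -0.126 + (-1.645) = -1.771; 1 − a(z₀+z₁) = 1 − (-0.017)(-1.771) = 0.9699; argument = -0.126 + (-1.771)/0.9699 = -1.9520 → -1.95.
α₁ = Φ(-1.95) = 0.0256; rank = round(200 × 0.0256) = 5; θ*₍5₎ = 1.3756.
Upper: z₀ + z₂ = 1.519; 1 − a(z₀+z₂) = 1.0258; argument = 1.3548 → 1.35; α₂ = 0.9115; rank = 182; θ*₍182₎ = 2.0157.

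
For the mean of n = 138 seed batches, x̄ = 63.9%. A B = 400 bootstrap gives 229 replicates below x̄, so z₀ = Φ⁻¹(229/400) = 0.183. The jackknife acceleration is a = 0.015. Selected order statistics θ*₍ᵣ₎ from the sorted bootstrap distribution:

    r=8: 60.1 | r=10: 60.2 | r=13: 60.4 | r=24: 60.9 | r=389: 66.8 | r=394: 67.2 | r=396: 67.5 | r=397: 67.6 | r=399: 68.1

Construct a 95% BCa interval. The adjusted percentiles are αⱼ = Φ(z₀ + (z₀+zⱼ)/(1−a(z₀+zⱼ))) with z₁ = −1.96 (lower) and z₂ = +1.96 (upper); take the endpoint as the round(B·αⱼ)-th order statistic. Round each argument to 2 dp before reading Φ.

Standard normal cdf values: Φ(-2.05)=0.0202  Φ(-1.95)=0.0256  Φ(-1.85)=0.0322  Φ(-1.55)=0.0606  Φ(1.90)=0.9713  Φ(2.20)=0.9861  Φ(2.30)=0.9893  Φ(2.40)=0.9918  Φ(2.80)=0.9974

Lower: z₀ + z₁ = 0.183 + (-1.960) = -1.777; 1 − a(z₀+z₁) = 1 − (0.015)(-1.777) = 1.0267; argument = 0.183 + (-1.777)/1.0267 = -1.5479 → -1.55.
α₁ = Φ(-1.55) = 0.0606; rank = round(400 × 0.0606) = 24; θ*₍24₎ = 60.9.
Upper: z₀ + z₂ = 2.143; 1 − a(z₀+z₂) = 0.9679; argument = 2.3972 → 2.40; α₂ = 0.9918; rank = 397; θ*₍397₎ = 67.6.

(60.9, 67.6)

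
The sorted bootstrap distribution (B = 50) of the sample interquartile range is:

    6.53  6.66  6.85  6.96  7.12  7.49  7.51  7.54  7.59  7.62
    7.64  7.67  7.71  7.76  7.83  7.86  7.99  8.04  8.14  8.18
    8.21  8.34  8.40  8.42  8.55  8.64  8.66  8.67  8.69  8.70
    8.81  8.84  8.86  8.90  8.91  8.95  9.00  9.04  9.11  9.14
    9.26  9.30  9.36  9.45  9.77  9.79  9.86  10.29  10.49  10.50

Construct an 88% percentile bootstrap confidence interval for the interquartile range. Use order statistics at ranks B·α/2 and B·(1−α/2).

α = 0.12; lower rank = 50 × 0.060 = 3; upper rank = 50 × 0.940 = 47.
The 3rd smallest replicate is 6.85; the 47th is 9.86.

(6.85, 9.86)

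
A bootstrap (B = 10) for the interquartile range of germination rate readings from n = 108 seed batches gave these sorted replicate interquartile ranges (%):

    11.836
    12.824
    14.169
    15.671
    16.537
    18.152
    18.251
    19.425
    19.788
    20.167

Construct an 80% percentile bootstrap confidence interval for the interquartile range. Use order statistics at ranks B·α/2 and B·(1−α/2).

α = 0.20; lower rank = 10 × 0.100 = 1; upper rank = 10 × 0.900 = 9.
The 1st smallest replicate is 11.836; the 9th is 19.788.

(11.836, 19.788)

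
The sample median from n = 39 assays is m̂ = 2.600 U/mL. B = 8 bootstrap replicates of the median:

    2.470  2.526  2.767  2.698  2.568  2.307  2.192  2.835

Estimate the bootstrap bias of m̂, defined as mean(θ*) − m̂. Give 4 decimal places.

bias = −0.0546

mean(θ*) = (2.470 + 2.526 + 2.767 + 2.698 + 2.568 + 2.307 + 2.192 + 2.835) / 8 = 2.54537
bias = 2.54537 − 2.600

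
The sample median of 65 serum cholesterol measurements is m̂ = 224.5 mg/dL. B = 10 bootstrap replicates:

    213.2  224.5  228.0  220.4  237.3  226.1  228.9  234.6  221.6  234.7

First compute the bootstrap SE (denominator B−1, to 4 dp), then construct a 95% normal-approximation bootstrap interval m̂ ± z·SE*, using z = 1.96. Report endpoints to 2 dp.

Mean of replicates = 226.9300; sum of squared deviations = 497.9210; SE* = √(497.9210/9) = 7.4380
Margin = 1.96 × 7.4380 = 14.578
Interval: 224.5 ± 14.578

(209.92, 239.08)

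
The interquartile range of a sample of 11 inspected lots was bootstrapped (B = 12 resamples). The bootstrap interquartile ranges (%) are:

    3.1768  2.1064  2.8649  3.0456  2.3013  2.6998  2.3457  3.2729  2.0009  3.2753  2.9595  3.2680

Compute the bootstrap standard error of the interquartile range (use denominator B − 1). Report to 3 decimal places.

SE* = 0.475

Bootstrap SE is the standard deviation of the 12 replicate interquartile ranges.
Mean of replicates: (3.1768 + 2.1064 + 2.8649 + 3.0456 + 2.3013 + 2.6998 + 2.3457 + 3.2729 + 2.0009 + 3.2753 + 2.9595 + 3.2680) / 12 = 33.31710 / 12 = 2.77642
Sum of squared deviations: (+0.40038)² + (−0.67002)² + (+0.08848)² + (+0.26918)² + (−0.47512)² + (−0.07662)² + (−0.43072)² + (+0.49648)² + (−0.77552)² + (+0.49888)² + (+0.18308)² + (+0.49158)² = 2.47862
Variance = 2.47862 / 11 = 0.22533
SE* = √0.22533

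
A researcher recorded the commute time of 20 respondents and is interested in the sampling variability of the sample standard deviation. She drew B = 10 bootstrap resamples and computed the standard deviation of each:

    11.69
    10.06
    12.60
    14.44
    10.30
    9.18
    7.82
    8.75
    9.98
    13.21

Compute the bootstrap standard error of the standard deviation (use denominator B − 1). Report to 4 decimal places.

Bootstrap SE is the standard deviation of the 10 replicate standard deviations.
Mean of replicates: (11.69 + 10.06 + 12.60 + 14.44 + 10.30 + 9.18 + 7.82 + 8.75 + 9.98 + 13.21) / 10 = 108.03000 / 10 = 10.80300
Sum of squared deviations: (+0.88700)² + (−0.74300)² + (+1.79700)² + (+3.63700)² + (−0.50300)² + (−1.62300)² + (−2.98300)² + (−2.05300)² + (−0.82300)² + (+2.40700)² = 40.26701
Variance = 40.26701 / 9 = 4.47411
SE* = √4.47411

SE* = 2.1152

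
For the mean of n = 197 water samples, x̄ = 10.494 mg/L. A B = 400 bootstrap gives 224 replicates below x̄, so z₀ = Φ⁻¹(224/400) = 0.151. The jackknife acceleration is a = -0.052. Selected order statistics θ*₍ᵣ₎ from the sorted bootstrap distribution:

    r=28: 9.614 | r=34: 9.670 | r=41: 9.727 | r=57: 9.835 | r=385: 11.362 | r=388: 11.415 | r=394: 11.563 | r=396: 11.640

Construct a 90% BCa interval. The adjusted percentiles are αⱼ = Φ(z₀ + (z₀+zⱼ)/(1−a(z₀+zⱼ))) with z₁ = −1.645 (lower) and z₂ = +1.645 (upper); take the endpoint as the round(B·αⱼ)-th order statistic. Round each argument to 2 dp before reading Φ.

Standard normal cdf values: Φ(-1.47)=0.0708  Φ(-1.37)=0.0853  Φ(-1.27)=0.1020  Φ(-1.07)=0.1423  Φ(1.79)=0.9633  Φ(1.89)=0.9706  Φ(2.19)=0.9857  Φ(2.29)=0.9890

Lower: z₀ + z₁ = 0.151 + (-1.645) = -1.494; 1 − a(z₀+z₁) = 1 − (-0.052)(-1.494) = 0.9223; argument = 0.151 + (-1.494)/0.9223 = -1.4688 → -1.47.
α₁ = Φ(-1.47) = 0.0708; rank = round(400 × 0.0708) = 28; θ*₍28₎ = 9.614.
Upper: z₀ + z₂ = 1.796; 1 − a(z₀+z₂) = 1.0934; argument = 1.7936 → 1.79; α₂ = 0.9633; rank = 385; θ*₍385₎ = 11.362.

(9.614, 11.362)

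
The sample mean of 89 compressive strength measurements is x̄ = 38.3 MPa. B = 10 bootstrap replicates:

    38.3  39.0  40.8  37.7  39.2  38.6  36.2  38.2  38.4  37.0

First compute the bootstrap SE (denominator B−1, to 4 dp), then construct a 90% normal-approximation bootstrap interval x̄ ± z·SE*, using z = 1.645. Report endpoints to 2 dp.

(36.24, 40.36)

Mean of replicates = 38.3400; sum of squared deviations = 14.1040; SE* = √(14.1040/9) = 1.2518
Margin = 1.645 × 1.2518 = 2.059
Interval: 38.3 ± 2.059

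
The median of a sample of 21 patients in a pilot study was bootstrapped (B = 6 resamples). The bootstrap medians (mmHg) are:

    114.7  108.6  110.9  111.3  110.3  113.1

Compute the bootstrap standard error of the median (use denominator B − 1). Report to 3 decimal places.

SE* = 2.147

Bootstrap SE is the standard deviation of the 6 replicate medians.
Mean of replicates: (114.7 + 108.6 + 110.9 + 111.3 + 110.3 + 113.1) / 6 = 668.9000 / 6 = 111.4833
Sum of squared deviations: (+3.2167)² + (−2.8833)² + (−0.5833)² + (−0.1833)² + (−1.1833)² + (+1.6167)² = 23.0483
Variance = 23.0483 / 5 = 4.6097
SE* = √4.6097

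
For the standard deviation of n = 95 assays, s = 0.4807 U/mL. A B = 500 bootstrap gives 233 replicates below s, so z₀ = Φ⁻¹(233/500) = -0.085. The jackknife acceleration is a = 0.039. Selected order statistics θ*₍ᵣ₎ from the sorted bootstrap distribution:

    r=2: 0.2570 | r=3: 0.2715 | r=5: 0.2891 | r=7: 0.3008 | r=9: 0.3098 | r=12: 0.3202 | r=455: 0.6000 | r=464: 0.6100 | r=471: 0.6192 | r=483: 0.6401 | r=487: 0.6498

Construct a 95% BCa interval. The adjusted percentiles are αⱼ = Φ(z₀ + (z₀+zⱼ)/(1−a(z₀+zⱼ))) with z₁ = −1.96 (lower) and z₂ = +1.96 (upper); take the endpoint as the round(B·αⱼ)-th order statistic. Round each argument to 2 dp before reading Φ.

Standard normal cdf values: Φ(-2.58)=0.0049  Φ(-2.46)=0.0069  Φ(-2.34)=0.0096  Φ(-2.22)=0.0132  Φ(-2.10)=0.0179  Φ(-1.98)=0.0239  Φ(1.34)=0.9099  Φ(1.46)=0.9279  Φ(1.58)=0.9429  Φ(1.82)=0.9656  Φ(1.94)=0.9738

Lower: z₀ + z₁ = -0.085 + (-1.960) = -2.045; 1 − a(z₀+z₁) = 1 − (0.039)(-2.045) = 1.0798; argument = -0.085 + (-2.045)/1.0798 = -1.9789 → -1.98.
α₁ = Φ(-1.98) = 0.0239; rank = round(500 × 0.0239) = 12; θ*₍12₎ = 0.3202.
Upper: z₀ + z₂ = 1.875; 1 − a(z₀+z₂) = 0.9269; argument = 1.9379 → 1.94; α₂ = 0.9738; rank = 487; θ*₍487₎ = 0.6498.

(0.3202, 0.6498)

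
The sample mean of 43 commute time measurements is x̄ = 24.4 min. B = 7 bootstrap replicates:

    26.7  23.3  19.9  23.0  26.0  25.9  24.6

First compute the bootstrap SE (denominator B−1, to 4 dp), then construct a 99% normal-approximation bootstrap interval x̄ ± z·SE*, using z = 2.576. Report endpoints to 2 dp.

(18.33, 30.47)

Mean of replicates = 24.2000; sum of squared deviations = 33.2800; SE* = √(33.2800/6) = 2.3551
Margin = 2.576 × 2.3551 = 6.067
Interval: 24.4 ± 6.067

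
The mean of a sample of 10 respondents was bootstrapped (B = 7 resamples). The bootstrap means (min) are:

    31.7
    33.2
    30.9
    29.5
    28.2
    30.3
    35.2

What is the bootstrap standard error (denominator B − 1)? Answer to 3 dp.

SE* = 2.345

Bootstrap SE is the standard deviation of the 7 replicate means.
Mean of replicates: (31.7 + 33.2 + 30.9 + 29.5 + 28.2 + 30.3 + 35.2) / 7 = 219.0000 / 7 = 31.2857
Sum of squared deviations: (+0.4143)² + (+1.9143)² + (−0.3857)² + (−1.7857)² + (−3.0857)² + (−0.9857)² + (+3.9143)² = 32.9886
Variance = 32.9886 / 6 = 5.4981
SE* = √5.4981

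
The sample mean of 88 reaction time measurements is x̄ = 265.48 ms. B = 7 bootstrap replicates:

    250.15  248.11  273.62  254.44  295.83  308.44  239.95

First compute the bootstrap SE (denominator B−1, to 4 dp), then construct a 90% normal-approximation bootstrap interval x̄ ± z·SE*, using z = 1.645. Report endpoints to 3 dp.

(222.363, 308.597)

Mean of replicates = 267.2200; sum of squared deviations = 4122.1388; SE* = √(4122.1388/6) = 26.2111
Margin = 1.645 × 26.2111 = 43.1173
Interval: 265.48 ± 43.1173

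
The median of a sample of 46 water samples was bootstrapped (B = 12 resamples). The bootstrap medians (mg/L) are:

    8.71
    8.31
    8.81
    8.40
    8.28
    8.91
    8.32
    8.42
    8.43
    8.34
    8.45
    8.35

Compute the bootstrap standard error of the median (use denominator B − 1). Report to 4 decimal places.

Bootstrap SE is the standard deviation of the 12 replicate medians.
Mean of replicates: (8.71 + 8.31 + 8.81 + 8.40 + 8.28 + 8.91 + 8.32 + 8.42 + 8.43 + 8.34 + 8.45 + 8.35) / 12 = 101.73000 / 12 = 8.47750
Sum of squared deviations: (+0.23250)² + (−0.16750)² + (+0.33250)² + (−0.07750)² + (−0.19750)² + (+0.43250)² + (−0.15750)² + (−0.05750)² + (−0.04750)² + (−0.13750)² + (−0.02750)² + (−0.12750)² = 0.49103
Variance = 0.49103 / 11 = 0.04464
SE* = √0.04464

SE* = 0.2113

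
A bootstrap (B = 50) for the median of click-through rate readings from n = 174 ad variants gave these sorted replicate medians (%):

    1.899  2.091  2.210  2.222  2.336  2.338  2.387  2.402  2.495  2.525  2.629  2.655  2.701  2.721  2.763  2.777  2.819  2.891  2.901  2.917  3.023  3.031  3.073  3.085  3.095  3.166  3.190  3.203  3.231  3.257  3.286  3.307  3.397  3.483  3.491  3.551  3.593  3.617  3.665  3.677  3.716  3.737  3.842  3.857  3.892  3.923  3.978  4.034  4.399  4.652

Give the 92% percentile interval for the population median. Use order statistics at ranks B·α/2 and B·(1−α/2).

(2.091, 4.034)

α = 0.08; lower rank = 50 × 0.040 = 2; upper rank = 50 × 0.960 = 48.
The 2nd smallest replicate is 2.091; the 48th is 4.034.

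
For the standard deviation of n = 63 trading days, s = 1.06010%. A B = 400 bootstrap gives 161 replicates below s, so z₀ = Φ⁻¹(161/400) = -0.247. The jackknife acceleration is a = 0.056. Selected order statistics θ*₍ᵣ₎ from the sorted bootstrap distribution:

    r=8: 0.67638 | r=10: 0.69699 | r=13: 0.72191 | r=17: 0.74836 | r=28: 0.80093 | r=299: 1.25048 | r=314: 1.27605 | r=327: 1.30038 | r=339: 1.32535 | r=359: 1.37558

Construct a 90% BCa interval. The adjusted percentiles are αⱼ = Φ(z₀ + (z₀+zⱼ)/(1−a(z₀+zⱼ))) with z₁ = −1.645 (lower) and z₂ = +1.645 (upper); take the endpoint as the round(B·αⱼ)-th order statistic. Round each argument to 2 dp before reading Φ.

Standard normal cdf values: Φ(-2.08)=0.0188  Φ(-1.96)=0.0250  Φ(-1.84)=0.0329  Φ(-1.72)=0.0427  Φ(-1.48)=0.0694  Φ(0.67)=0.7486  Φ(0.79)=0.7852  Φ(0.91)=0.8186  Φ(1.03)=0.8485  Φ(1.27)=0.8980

Lower: z₀ + z₁ = -0.247 + (-1.645) = -1.892; 1 − a(z₀+z₁) = 1 − (0.056)(-1.892) = 1.1060; argument = -0.247 + (-1.892)/1.1060 = -1.9577 → -1.96.
α₁ = Φ(-1.96) = 0.0250; rank = round(400 × 0.0250) = 10; θ*₍10₎ = 0.69699.
Upper: z₀ + z₂ = 1.398; 1 − a(z₀+z₂) = 0.9217; argument = 1.2697 → 1.27; α₂ = 0.8980; rank = 359; θ*₍359₎ = 1.37558.

(0.69699, 1.37558)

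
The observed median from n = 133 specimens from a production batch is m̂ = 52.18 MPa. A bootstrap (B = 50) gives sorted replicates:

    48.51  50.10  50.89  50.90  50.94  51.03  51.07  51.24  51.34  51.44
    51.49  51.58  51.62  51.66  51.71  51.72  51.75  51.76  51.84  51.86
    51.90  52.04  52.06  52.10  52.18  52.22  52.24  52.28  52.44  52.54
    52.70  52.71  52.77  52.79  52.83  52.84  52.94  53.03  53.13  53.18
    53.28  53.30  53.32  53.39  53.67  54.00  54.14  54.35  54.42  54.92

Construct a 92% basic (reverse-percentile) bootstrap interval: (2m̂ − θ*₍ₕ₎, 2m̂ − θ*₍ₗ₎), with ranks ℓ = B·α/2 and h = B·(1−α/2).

(50.01, 54.26)

Percentile endpoints at ranks 2 and 48: θ*₍2₎ = 50.10, θ*₍48₎ = 54.35.
Basic interval reflects these around m̂:
  lower = 2 × 52.18 − 54.35 = 50.01
  upper = 2 × 52.18 − 50.10 = 54.26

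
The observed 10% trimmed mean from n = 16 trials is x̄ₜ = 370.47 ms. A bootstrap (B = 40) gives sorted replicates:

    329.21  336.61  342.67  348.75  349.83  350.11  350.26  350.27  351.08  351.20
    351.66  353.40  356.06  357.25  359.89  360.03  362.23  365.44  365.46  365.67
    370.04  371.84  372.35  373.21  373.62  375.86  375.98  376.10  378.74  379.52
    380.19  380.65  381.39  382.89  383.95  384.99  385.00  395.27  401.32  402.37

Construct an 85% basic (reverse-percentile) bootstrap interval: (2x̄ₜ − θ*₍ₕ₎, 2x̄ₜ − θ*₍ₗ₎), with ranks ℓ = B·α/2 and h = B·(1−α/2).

Percentile endpoints at ranks 3 and 37: θ*₍3₎ = 342.67, θ*₍37₎ = 385.00.
Basic interval reflects these around x̄ₜ:
  lower = 2 × 370.47 − 385.00 = 355.94
  upper = 2 × 370.47 − 342.67 = 398.27

(355.94, 398.27)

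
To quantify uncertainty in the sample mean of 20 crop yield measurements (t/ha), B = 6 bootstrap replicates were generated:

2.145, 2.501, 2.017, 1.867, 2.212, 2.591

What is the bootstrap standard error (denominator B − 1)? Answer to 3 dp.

SE* = 0.279

Bootstrap SE is the standard deviation of the 6 replicate means.
Mean of replicates: (2.145 + 2.501 + 2.017 + 1.867 + 2.212 + 2.591) / 6 = 13.3330 / 6 = 2.2222
Sum of squared deviations: (−0.0772)² + (+0.2788)² + (−0.2052)² + (−0.3552)² + (−0.0102)² + (+0.3688)² = 0.3881
Variance = 0.3881 / 5 = 0.0776
SE* = √0.0776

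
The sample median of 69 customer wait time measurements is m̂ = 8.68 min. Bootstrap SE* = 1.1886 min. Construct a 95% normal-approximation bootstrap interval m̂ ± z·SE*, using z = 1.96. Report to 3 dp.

(6.350, 11.010)

Margin = 1.96 × 1.1886 = 2.3297
Interval: 8.68 ± 2.3297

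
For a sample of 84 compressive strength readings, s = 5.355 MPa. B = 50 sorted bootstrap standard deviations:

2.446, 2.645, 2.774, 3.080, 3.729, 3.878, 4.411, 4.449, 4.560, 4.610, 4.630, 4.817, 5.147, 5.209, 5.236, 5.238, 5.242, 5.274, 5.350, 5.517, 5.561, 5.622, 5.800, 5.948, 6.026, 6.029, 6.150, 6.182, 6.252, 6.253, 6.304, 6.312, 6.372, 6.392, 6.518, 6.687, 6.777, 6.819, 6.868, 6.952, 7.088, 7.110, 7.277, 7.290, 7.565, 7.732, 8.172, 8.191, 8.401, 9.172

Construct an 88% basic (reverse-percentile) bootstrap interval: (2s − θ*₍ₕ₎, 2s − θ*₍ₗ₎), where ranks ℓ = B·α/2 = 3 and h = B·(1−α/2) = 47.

Percentile endpoints at ranks 3 and 47: θ*₍3₎ = 2.774, θ*₍47₎ = 8.172.
Basic interval reflects these around s:
  lower = 2 × 5.355 − 8.172 = 2.538
  upper = 2 × 5.355 − 2.774 = 7.936

(2.538, 7.936)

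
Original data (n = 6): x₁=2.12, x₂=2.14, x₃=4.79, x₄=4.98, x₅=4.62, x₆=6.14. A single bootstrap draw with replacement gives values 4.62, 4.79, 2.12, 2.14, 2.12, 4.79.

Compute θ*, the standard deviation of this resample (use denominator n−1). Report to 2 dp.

θ* = 1.43

Mean = 3.4300; sum of squared deviations = 10.2116
s² = 10.2116 / 5 = 2.0423
s = √2.0423 = 1.43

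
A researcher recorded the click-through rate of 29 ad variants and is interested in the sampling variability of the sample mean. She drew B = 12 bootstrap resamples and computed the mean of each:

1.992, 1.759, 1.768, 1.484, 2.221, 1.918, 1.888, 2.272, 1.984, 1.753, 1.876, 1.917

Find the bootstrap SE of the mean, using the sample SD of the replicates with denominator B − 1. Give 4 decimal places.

SE* = 0.2111

Bootstrap SE is the standard deviation of the 12 replicate means.
Mean of replicates: (1.992 + 1.759 + 1.768 + 1.484 + 2.221 + 1.918 + 1.888 + 2.272 + 1.984 + 1.753 + 1.876 + 1.917) / 12 = 22.83200 / 12 = 1.90267
Sum of squared deviations: (+0.08933)² + (−0.14367)² + (−0.13467)² + (−0.41867)² + (+0.31833)² + (+0.01533)² + (−0.01467)² + (+0.36933)² + (+0.08133)² + (−0.14967)² + (−0.02667)² + (+0.01433)² = 0.49016
Variance = 0.49016 / 11 = 0.04456
SE* = √0.04456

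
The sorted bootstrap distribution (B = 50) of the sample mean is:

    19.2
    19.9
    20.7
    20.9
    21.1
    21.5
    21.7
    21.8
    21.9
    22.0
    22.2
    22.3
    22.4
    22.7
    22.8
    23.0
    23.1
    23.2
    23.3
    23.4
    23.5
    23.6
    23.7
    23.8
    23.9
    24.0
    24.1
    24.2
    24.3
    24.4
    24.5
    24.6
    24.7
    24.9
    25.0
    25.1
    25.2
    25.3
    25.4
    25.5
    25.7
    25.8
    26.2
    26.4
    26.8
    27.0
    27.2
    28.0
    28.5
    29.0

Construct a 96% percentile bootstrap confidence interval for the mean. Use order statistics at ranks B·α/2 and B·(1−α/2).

(19.2, 28.5)

α = 0.04; lower rank = 50 × 0.020 = 1; upper rank = 50 × 0.980 = 49.
The 1st smallest replicate is 19.2; the 49th is 28.5.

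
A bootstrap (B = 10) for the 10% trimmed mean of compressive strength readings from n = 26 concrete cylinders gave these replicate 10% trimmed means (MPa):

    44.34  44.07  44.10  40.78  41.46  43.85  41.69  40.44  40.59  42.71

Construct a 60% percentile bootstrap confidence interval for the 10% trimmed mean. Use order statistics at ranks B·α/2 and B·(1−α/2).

(40.59, 44.07)

Sorted replicates: 40.44, 40.59, 40.78, 41.46, 41.69, 42.71, 43.85, 44.07, 44.10, 44.34
α = 0.40; lower rank = 10 × 0.200 = 2; upper rank = 10 × 0.800 = 8.
The 2nd smallest replicate is 40.59; the 8th is 44.07.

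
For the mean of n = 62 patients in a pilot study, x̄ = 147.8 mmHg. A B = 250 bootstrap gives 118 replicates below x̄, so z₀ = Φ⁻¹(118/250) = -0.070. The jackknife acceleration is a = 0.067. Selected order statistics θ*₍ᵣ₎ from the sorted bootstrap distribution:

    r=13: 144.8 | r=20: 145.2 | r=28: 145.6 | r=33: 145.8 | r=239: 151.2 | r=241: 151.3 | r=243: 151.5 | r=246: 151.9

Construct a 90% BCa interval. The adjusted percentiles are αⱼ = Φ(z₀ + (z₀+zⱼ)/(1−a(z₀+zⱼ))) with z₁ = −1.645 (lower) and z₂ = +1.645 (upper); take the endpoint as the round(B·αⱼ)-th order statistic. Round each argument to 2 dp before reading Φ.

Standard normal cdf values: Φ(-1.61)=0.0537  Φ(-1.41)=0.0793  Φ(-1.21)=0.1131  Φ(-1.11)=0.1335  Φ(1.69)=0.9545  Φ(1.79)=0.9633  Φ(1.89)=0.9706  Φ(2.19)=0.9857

Lower: z₀ + z₁ = -0.070 + (-1.645) = -1.715; 1 − a(z₀+z₁) = 1 − (0.067)(-1.715) = 1.1149; argument = -0.070 + (-1.715)/1.1149 = -1.6082 → -1.61.
α₁ = Φ(-1.61) = 0.0537; rank = round(250 × 0.0537) = 13; θ*₍13₎ = 144.8.
Upper: z₀ + z₂ = 1.575; 1 − a(z₀+z₂) = 0.8945; argument = 1.6908 → 1.69; α₂ = 0.9545; rank = 239; θ*₍239₎ = 151.2.

(144.8, 151.2)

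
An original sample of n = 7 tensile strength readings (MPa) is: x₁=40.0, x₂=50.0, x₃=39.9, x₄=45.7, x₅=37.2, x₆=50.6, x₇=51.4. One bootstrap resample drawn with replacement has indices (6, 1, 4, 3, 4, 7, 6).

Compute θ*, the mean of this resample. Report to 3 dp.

θ* = 46.271

Resample values: 50.6, 40.0, 45.7, 39.9, 45.7, 51.4, 50.6.
Mean = (50.6 + 40.0 + 45.7 + 39.9 + 45.7 + 51.4 + 50.6) / 7 = 323.90 / 7 = 46.271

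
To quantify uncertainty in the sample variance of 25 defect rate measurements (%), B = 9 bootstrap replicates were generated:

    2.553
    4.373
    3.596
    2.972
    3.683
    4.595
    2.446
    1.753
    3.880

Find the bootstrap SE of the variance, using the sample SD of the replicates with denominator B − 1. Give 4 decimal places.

Bootstrap SE is the standard deviation of the 9 replicate variances.
Mean of replicates: (2.553 + 4.373 + 3.596 + 2.972 + 3.683 + 4.595 + 2.446 + 1.753 + 3.880) / 9 = 29.85100 / 9 = 3.31678
Sum of squared deviations: (−0.76378)² + (+1.05622)² + (+0.27922)² + (−0.34478)² + (+0.36622)² + (+1.27822)² + (−0.87078)² + (−1.56378)² + (+0.56322)² = 7.18464
Variance = 7.18464 / 8 = 0.89808
SE* = √0.89808

SE* = 0.9477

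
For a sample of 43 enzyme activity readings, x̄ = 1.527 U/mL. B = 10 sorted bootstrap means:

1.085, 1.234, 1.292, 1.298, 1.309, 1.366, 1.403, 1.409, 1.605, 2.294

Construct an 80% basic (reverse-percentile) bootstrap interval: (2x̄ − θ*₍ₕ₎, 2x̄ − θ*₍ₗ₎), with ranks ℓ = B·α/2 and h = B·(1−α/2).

(1.449, 1.969)

Percentile endpoints at ranks 1 and 9: θ*₍1₎ = 1.085, θ*₍9₎ = 1.605.
Basic interval reflects these around x̄:
  lower = 2 × 1.527 − 1.605 = 1.449
  upper = 2 × 1.527 − 1.085 = 1.969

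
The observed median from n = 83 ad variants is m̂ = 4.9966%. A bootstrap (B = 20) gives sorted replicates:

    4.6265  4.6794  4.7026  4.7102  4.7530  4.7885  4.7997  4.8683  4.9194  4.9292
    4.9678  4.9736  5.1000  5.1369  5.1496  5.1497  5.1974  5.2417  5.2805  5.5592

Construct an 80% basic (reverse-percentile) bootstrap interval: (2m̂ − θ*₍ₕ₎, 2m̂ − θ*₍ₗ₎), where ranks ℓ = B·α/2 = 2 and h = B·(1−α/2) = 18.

(4.7515, 5.3138)

Percentile endpoints at ranks 2 and 18: θ*₍2₎ = 4.6794, θ*₍18₎ = 5.2417.
Basic interval reflects these around m̂:
  lower = 2 × 4.9966 − 5.2417 = 4.7515
  upper = 2 × 4.9966 − 4.6794 = 5.3138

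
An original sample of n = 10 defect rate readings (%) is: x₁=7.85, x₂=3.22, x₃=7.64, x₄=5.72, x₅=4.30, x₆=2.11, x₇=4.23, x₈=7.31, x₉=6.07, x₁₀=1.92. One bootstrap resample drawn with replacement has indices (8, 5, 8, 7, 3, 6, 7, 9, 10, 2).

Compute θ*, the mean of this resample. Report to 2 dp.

Resample values: 7.31, 4.30, 7.31, 4.23, 7.64, 2.11, 4.23, 6.07, 1.92, 3.22.
Mean = (7.31 + 4.30 + 7.31 + 4.23 + 7.64 + 2.11 + 4.23 + 6.07 + 1.92 + 3.22) / 10 = 48.340 / 10 = 4.83

θ* = 4.83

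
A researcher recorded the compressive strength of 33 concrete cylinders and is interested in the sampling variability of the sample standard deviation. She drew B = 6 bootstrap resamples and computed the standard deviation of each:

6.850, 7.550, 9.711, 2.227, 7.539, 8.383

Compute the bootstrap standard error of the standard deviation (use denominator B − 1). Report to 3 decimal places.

Bootstrap SE is the standard deviation of the 6 replicate standard deviations.
Mean of replicates: (6.850 + 7.550 + 9.711 + 2.227 + 7.539 + 8.383) / 6 = 42.2600 / 6 = 7.0433
Sum of squared deviations: (−0.1933)² + (+0.5067)² + (+2.6677)² + (−4.8163)² + (+0.4957)² + (+1.3397)² = 32.6480
Variance = 32.6480 / 5 = 6.5296
SE* = √6.5296

SE* = 2.555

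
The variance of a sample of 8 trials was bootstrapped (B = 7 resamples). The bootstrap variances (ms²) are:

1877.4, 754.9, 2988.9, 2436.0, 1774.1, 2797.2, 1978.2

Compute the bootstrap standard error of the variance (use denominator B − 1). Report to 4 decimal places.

SE* = 749.1967

Bootstrap SE is the standard deviation of the 7 replicate variances.
Mean of replicates: (1877.4 + 754.9 + 2988.9 + 2436.0 + 1774.1 + 2797.2 + 1978.2) / 7 = 14606.70000 / 7 = 2086.67143
Sum of squared deviations: (−209.27143)² + (−1331.77143)² + (+902.22857)² + (+349.32857)² + (−312.57143)² + (+710.52857)² + (−108.47143)² = 3367774.31429
Variance = 3367774.31429 / 6 = 561295.71905
SE* = √561295.71905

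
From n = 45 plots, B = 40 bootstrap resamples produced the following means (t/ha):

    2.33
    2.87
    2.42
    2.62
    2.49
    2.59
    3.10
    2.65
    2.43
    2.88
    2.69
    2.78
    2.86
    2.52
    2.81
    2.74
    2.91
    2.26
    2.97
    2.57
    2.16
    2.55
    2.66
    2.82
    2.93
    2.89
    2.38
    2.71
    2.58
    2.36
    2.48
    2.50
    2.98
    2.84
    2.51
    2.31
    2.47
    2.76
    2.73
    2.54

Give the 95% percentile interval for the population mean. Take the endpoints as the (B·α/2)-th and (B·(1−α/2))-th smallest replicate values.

Sorted replicates: 2.16, 2.26, 2.31, 2.33, 2.36, 2.38, 2.42, 2.43, 2.47, 2.48, 2.49, 2.50, 2.51, 2.52, 2.54, 2.55, 2.57, 2.58, 2.59, 2.62, 2.65, 2.66, 2.69, 2.71, 2.73, 2.74, 2.76, 2.78, 2.81, 2.82, 2.84, 2.86, 2.87, 2.88, 2.89, 2.91, 2.93, 2.97, 2.98, 3.10
α = 0.05; lower rank = 40 × 0.025 = 1; upper rank = 40 × 0.975 = 39.
The 1st smallest replicate is 2.16; the 39th is 2.98.

(2.16, 2.98)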